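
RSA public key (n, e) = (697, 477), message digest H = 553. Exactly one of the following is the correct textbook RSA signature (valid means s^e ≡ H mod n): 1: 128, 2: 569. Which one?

2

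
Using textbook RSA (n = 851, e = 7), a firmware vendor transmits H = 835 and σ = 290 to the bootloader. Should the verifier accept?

σ^2 ≡ 290^2 = 84100 ≡ 702
σ^4 ≡ 702^2 = 492804 ≡ 75
7 = 4 + 2 + 1, so σ^7 ≡ 75·702·290 ≡ 709 (mod 851)
σ^7 mod 851 = 709, but H = 835.

reject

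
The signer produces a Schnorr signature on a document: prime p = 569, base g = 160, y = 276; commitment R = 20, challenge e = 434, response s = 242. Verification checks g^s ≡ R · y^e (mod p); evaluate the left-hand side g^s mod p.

160^2 = 25600 ≡ 564
160^4 ≡ 564^2 = 318096 ≡ 25
160^8 ≡ 25^2 = 625 ≡ 56
160^16 ≡ 56^2 = 3136 ≡ 291
160^32 ≡ 291^2 = 84681 ≡ 469
160^64 ≡ 469^2 = 219961 ≡ 327
160^128 ≡ 327^2 = 106929 ≡ 526
242 = 128 + 64 + 32 + 16 + 2, so 160^242 ≡ 526·327·469·291·564 ≡ 416 (mod 569)

416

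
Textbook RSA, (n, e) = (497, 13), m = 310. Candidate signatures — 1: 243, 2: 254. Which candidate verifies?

2

Candidate 1: 243^13 mod 497 = 187
Candidate 2: 254^13 mod 497 = 310
  → matches m = 310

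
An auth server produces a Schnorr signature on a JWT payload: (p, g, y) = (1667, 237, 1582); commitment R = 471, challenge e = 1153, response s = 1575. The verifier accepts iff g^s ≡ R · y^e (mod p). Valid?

yes

g^s mod p:
Squares mod 1667: 237^1≡237, 237^2≡1158, 237^4≡696, 237^8≡986, 237^16≡335, 237^32≡536, 237^64≡572, 237^128≡452, 237^256≡930, 237^512≡1394, 237^1024≡1181
1575 = 1024 + 512 + 32 + 4 + 2 + 1, so 237^1575 ≡ 1181·1394·536·696·1158·237 ≡ 258 (mod 1667)
R · y^e mod p:
Squares mod 1667: 1582^1≡1582, 1582^2≡557, 1582^4≡187, 1582^8≡1629, 1582^16≡1444, 1582^32≡1386, 1582^64≡612, 1582^128≡1136, 1582^256≡238, 1582^512≡1633, 1582^1024≡1156
1153 = 1024 + 128 + 1, so 1582^1153 ≡ 1156·1136·1582 ≡ 627 (mod 1667)
471·627 = 295317 ≡ 258 (mod 1667)
258 ≡ 258 (mod 1667); signature holds.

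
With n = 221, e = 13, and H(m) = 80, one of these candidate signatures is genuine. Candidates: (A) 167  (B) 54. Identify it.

B

Candidate A: 167^2 = 27889 ≡ 43; 167^4 ≡ 43^2 = 1849 ≡ 81; 167^8 ≡ 81^2 = 6561 ≡ 152; 13 = 8 + 4 + 1, so 167^13 ≡ 152·81·167 ≡ 141 (mod 221)
Candidate B: 54^2 = 2916 ≡ 43; 54^4 ≡ 43^2 = 1849 ≡ 81; 54^8 ≡ 81^2 = 6561 ≡ 152; 13 = 8 + 4 + 1, so 54^13 ≡ 152·81·54 ≡ 80 (mod 221)
  → matches H(m) = 80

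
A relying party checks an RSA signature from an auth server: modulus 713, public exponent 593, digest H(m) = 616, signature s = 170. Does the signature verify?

verifies

s^2 ≡ 170^2 = 28900 ≡ 380
s^4 ≡ 380^2 = 144400 ≡ 374
s^8 ≡ 374^2 = 139876 ≡ 128
s^16 ≡ 128^2 = 16384 ≡ 698
s^32 ≡ 698^2 = 487204 ≡ 225
s^64 ≡ 225^2 = 50625 ≡ 2
s^128 ≡ 2^2 = 4
s^256 ≡ 4^2 = 16
s^512 ≡ 16^2 = 256
593 = 512 + 64 + 16 + 1, so s^593 ≡ 256·2·698·170 ≡ 616 (mod 713)
Since 616 equals the digest 616, verification succeeds.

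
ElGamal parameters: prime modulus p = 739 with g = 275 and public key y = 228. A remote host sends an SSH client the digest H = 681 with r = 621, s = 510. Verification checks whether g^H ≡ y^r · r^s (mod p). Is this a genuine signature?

genuine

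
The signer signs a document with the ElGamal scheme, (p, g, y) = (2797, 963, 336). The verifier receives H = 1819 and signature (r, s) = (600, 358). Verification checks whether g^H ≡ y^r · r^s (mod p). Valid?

Left side g^H mod p:
963^2 = 927369 ≡ 1562
963^4 ≡ 1562^2 = 2439844 ≡ 860
963^8 ≡ 860^2 = 739600 ≡ 1192
963^16 ≡ 1192^2 = 1420864 ≡ 2785
963^32 ≡ 2785^2 = 7756225 ≡ 144
963^64 ≡ 144^2 = 20736 ≡ 1157
963^128 ≡ 1157^2 = 1338649 ≡ 1683
963^256 ≡ 1683^2 = 2832489 ≡ 1925
963^512 ≡ 1925^2 = 3705625 ≡ 2397
963^1024 ≡ 2397^2 = 5745609 ≡ 571
1819 = 1024 + 512 + 256 + 16 + 8 + 2 + 1, so 963^1819 ≡ 571·2397·1925·2785·1192·1562·963 ≡ 2247 (mod 2797)
Right side y^r · r^s mod p:
336^2 = 112896 ≡ 1016
336^4 ≡ 1016^2 = 1032256 ≡ 163
336^8 ≡ 163^2 = 26569 ≡ 1396
336^16 ≡ 1396^2 = 1948816 ≡ 2104
336^32 ≡ 2104^2 = 4426816 ≡ 1962
336^64 ≡ 1962^2 = 3849444 ≡ 772
336^128 ≡ 772^2 = 595984 ≡ 223
336^256 ≡ 223^2 = 49729 ≡ 2180
336^512 ≡ 2180^2 = 4752400 ≡ 297
600 = 512 + 64 + 16 + 8, so 336^600 ≡ 297·772·2104·1396 ≡ 1793 (mod 2797)
600^2 = 360000 ≡ 1984
600^4 ≡ 1984^2 = 3936256 ≡ 877
600^8 ≡ 877^2 = 769129 ≡ 2751
600^16 ≡ 2751^2 = 7568001 ≡ 2116
600^32 ≡ 2116^2 = 4477456 ≡ 2256
600^64 ≡ 2256^2 = 5089536 ≡ 1793
600^128 ≡ 1793^2 = 3214849 ≡ 1096
600^256 ≡ 1096^2 = 1201216 ≡ 1303
358 = 256 + 64 + 32 + 4 + 2, so 600^358 ≡ 1303·1793·2256·877·1984 ≡ 1849 (mod 2797)
1793·1849 = 3315257 ≡ 812 (mod 2797)
2247 ≠ 812, so verification fails.

no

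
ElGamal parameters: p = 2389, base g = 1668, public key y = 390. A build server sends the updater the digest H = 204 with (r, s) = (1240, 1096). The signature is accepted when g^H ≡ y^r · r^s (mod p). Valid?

Left side g^H mod p:
Squares mod 2389: 1668^1≡1668, 1668^2≡1428, 1668^4≡1367, 1668^8≡491, 1668^16≡2181, 1668^32≡262, 1668^64≡1752, 1668^128≡2028
204 = 128 + 64 + 8 + 4, so 1668^204 ≡ 2028·1752·491·1367 ≡ 625 (mod 2389)
Right side y^r · r^s mod p:
Squares mod 2389: 390^1≡390, 390^2≡1593, 390^4≡531, 390^8≡59, 390^16≡1092, 390^32≡353, 390^64≡381, 390^128≡1821, 390^256≡109, 390^512≡2325, 390^1024≡1707
1240 = 1024 + 128 + 64 + 16 + 8, so 390^1240 ≡ 1707·1821·381·1092·59 ≡ 2237 (mod 2389)
Squares mod 2389: 1240^1≡1240, 1240^2≡1473, 1240^4≡517, 1240^8≡2110, 1240^16≡1393, 1240^32≡581, 1240^64≡712, 1240^128≡476, 1240^256≡2010, 1240^512≡301, 1240^1024≡2208
1096 = 1024 + 64 + 8, so 1240^1096 ≡ 2208·712·2110 ≡ 838 (mod 2389)
2237·838 = 1874606 ≡ 1630 (mod 2389)
625 ≠ 1630, so verification fails.

no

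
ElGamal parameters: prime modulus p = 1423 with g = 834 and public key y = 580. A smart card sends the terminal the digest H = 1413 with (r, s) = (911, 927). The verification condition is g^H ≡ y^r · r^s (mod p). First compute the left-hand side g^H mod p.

834^2 = 695556 ≡ 1132
834^4 ≡ 1132^2 = 1281424 ≡ 724
834^8 ≡ 724^2 = 524176 ≡ 512
834^16 ≡ 512^2 = 262144 ≡ 312
834^32 ≡ 312^2 = 97344 ≡ 580
834^64 ≡ 580^2 = 336400 ≡ 572
834^128 ≡ 572^2 = 327184 ≡ 1317
834^256 ≡ 1317^2 = 1734489 ≡ 1275
834^512 ≡ 1275^2 = 1625625 ≡ 559
834^1024 ≡ 559^2 = 312481 ≡ 844
1413 = 1024 + 256 + 128 + 4 + 1, so 834^1413 ≡ 844·1275·1317·724·834 ≡ 224 (mod 1423)

224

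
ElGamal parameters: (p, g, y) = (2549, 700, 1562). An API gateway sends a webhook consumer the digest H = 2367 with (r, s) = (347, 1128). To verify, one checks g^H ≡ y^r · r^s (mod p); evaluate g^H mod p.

769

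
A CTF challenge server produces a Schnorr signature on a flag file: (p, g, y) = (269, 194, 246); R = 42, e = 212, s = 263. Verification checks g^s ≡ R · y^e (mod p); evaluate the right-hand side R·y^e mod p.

246^212 mod 269 = 54
R · y^e ≡ 42·54 = 2268 ≡ 116 (mod 269)

116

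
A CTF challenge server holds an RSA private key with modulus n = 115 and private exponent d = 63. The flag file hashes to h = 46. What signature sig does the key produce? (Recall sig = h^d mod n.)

46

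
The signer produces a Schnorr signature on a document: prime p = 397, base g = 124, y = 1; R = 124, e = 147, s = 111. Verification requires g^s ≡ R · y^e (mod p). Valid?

yes

g^s mod p:
Squares mod 397: 124^1≡124, 124^2≡290, 124^4≡333, 124^8≡126, 124^16≡393, 124^32≡16, 124^64≡256
111 = 64 + 32 + 8 + 4 + 2 + 1, so 124^111 ≡ 256·16·126·333·290·124 ≡ 124 (mod 397)
R · y^e mod p:
Squares mod 397: 1^1≡1, 1^2≡1, 1^4≡1, 1^8≡1, 1^16≡1, 1^32≡1, 1^64≡1, 1^128≡1
147 = 128 + 16 + 2 + 1, so 1^147 ≡ 1·1·1·1 ≡ 1 (mod 397)
124·1 = 124 ≡ 124 (mod 397)
124 ≡ 124 (mod 397); signature holds.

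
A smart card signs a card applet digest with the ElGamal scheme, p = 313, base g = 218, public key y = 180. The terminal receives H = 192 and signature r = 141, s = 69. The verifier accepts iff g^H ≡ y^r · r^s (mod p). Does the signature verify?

verifies

Left side g^H mod p:
218^192 mod 313 = 58
Right side y^r · r^s mod p:
180^141 mod 313 = 306
141^69 mod 313 = 260
306·260 = 79560 ≡ 58 (mod 313)
58 ≡ 58 (mod 313), so the signature is genuine.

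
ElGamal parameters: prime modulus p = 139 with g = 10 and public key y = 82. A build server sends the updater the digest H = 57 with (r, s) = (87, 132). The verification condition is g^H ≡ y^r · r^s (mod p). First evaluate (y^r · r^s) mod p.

60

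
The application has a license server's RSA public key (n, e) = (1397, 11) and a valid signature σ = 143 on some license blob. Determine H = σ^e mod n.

385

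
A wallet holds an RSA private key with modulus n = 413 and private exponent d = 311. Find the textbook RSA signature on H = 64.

316

H^2 ≡ 64^2 = 4096 ≡ 379
H^4 ≡ 379^2 = 143641 ≡ 330
H^8 ≡ 330^2 = 108900 ≡ 281
H^16 ≡ 281^2 = 78961 ≡ 78
H^32 ≡ 78^2 = 6084 ≡ 302
H^64 ≡ 302^2 = 91204 ≡ 344
H^128 ≡ 344^2 = 118336 ≡ 218
H^256 ≡ 218^2 = 47524 ≡ 29
311 = 256 + 32 + 16 + 4 + 2 + 1, so H^311 ≡ 29·302·78·330·379·64 ≡ 316 (mod 413)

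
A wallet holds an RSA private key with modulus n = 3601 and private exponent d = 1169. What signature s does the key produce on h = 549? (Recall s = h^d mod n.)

h^2 ≡ 549^2 = 301401 ≡ 2518
h^4 ≡ 2518^2 = 6340324 ≡ 2564
h^8 ≡ 2564^2 = 6574096 ≡ 2271
h^16 ≡ 2271^2 = 5157441 ≡ 809
h^32 ≡ 809^2 = 654481 ≡ 2700
h^64 ≡ 2700^2 = 7290000 ≡ 1576
h^128 ≡ 1576^2 = 2483776 ≡ 2687
h^256 ≡ 2687^2 = 7219969 ≡ 3565
h^512 ≡ 3565^2 = 12709225 ≡ 1296
h^1024 ≡ 1296^2 = 1679616 ≡ 1550
1169 = 1024 + 128 + 16 + 1, so h^1169 ≡ 1550·2687·809·549 ≡ 984 (mod 3601)

984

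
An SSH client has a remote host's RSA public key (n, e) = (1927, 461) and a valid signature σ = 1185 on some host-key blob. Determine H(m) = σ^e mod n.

Squares mod 1927: σ^1≡1185, σ^2≡1369, σ^4≡1117, σ^8≡920, σ^16≡447, σ^32≡1328, σ^64≡379, σ^128≡1043, σ^256≡1021
461 = 256 + 128 + 64 + 8 + 4 + 1, so σ^461 ≡ 1021·1043·379·920·1117·1185 ≡ 1185 (mod 1927)

1185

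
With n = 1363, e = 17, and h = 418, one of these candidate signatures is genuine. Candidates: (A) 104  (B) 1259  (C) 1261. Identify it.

Candidate A: Squares mod 1363: 104^1≡104, 104^2≡1275, 104^4≡929, 104^8≡262, 104^16≡494; 17 = 16 + 1, so 104^17 ≡ 494·104 ≡ 945 (mod 1363)
Candidate B: Squares mod 1363: 1259^1≡1259, 1259^2≡1275, 1259^4≡929, 1259^8≡262, 1259^16≡494; 17 = 16 + 1, so 1259^17 ≡ 494·1259 ≡ 418 (mod 1363)
  → matches h = 418
Candidate C: Squares mod 1363: 1261^1≡1261, 1261^2≡863, 1261^4≡571, 1261^8≡284, 1261^16≡239; 17 = 16 + 1, so 1261^17 ≡ 239·1261 ≡ 156 (mod 1363)

B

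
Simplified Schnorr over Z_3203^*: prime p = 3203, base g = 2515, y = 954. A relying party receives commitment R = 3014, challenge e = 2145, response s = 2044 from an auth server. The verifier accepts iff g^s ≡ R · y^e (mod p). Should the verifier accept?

g^s mod p:
2515^2 = 6325225 ≡ 2503
2515^4 ≡ 2503^2 = 6265009 ≡ 3144
2515^8 ≡ 3144^2 = 9884736 ≡ 278
2515^16 ≡ 278^2 = 77284 ≡ 412
2515^32 ≡ 412^2 = 169744 ≡ 3188
2515^64 ≡ 3188^2 = 10163344 ≡ 225
2515^128 ≡ 225^2 = 50625 ≡ 2580
2515^256 ≡ 2580^2 = 6656400 ≡ 566
2515^512 ≡ 566^2 = 320356 ≡ 56
2515^1024 ≡ 56^2 = 3136
2044 = 1024 + 512 + 256 + 128 + 64 + 32 + 16 + 8 + 4, so 2515^2044 ≡ 3136·56·566·2580·225·3188·412·278·3144 ≡ 1824 (mod 3203)
R · y^e mod p:
954^2 = 910116 ≡ 464
954^4 ≡ 464^2 = 215296 ≡ 695
954^8 ≡ 695^2 = 483025 ≡ 2575
954^16 ≡ 2575^2 = 6630625 ≡ 415
954^32 ≡ 415^2 = 172225 ≡ 2466
954^64 ≡ 2466^2 = 6081156 ≡ 1862
954^128 ≡ 1862^2 = 3467044 ≡ 1398
954^256 ≡ 1398^2 = 1954404 ≡ 574
954^512 ≡ 574^2 = 329476 ≡ 2770
954^1024 ≡ 2770^2 = 7672900 ≡ 1715
954^2048 ≡ 1715^2 = 2941225 ≡ 871
2145 = 2048 + 64 + 32 + 1, so 954^2145 ≡ 871·1862·2466·954 ≡ 2024 (mod 3203)
3014·2024 = 6100336 ≡ 1824 (mod 3203)
1824 ≡ 1824 (mod 3203); signature holds.

accept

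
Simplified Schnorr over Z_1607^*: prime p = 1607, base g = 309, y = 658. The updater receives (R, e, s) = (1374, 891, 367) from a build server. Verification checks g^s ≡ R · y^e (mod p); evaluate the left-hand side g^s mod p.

309^2 = 95481 ≡ 668
309^4 ≡ 668^2 = 446224 ≡ 1085
309^8 ≡ 1085^2 = 1177225 ≡ 901
309^16 ≡ 901^2 = 811801 ≡ 266
309^32 ≡ 266^2 = 70756 ≡ 48
309^64 ≡ 48^2 = 2304 ≡ 697
309^128 ≡ 697^2 = 485809 ≡ 495
309^256 ≡ 495^2 = 245025 ≡ 761
367 = 256 + 64 + 32 + 8 + 4 + 2 + 1, so 309^367 ≡ 761·697·48·901·1085·668·309 ≡ 552 (mod 1607)

552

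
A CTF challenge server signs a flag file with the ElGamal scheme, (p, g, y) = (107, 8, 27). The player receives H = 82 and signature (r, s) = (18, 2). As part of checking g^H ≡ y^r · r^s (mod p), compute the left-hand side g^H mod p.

9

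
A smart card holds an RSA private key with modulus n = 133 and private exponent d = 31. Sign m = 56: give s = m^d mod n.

m^2 ≡ 56^2 = 3136 ≡ 77
m^4 ≡ 77^2 = 5929 ≡ 77
m^8 ≡ 77^2 = 5929 ≡ 77
m^16 ≡ 77^2 = 5929 ≡ 77
31 = 16 + 8 + 4 + 2 + 1, so m^31 ≡ 77·77·77·77·56 ≡ 56 (mod 133)

56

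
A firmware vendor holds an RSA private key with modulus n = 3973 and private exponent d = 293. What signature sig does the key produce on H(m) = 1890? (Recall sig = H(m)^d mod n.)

1920

Squares mod 3973: (H(m))^1≡1890, (H(m))^2≡373, (H(m))^4≡74, (H(m))^8≡1503, (H(m))^16≡2345, (H(m))^32≡393, (H(m))^64≡3475, (H(m))^128≡1678, (H(m))^256≡2800
293 = 256 + 32 + 4 + 1, so (H(m))^293 ≡ 2800·393·74·1890 ≡ 1920 (mod 3973)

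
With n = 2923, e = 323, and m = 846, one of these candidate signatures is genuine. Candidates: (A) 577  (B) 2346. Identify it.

A

Candidate A: 577^2 = 332929 ≡ 2630; 577^4 ≡ 2630^2 = 6916900 ≡ 1082; 577^8 ≡ 1082^2 = 1170724 ≡ 1524; 577^16 ≡ 1524^2 = 2322576 ≡ 1714; 577^32 ≡ 1714^2 = 2937796 ≡ 181; 577^64 ≡ 181^2 = 32761 ≡ 608; 577^128 ≡ 608^2 = 369664 ≡ 1366; 577^256 ≡ 1366^2 = 1865956 ≡ 1082; 323 = 256 + 64 + 2 + 1, so 577^323 ≡ 1082·608·2630·577 ≡ 846 (mod 2923)
  → matches m = 846
Candidate B: 2346^2 = 5503716 ≡ 2630; 2346^4 ≡ 2630^2 = 6916900 ≡ 1082; 2346^8 ≡ 1082^2 = 1170724 ≡ 1524; 2346^16 ≡ 1524^2 = 2322576 ≡ 1714; 2346^32 ≡ 1714^2 = 2937796 ≡ 181; 2346^64 ≡ 181^2 = 32761 ≡ 608; 2346^128 ≡ 608^2 = 369664 ≡ 1366; 2346^256 ≡ 1366^2 = 1865956 ≡ 1082; 323 = 256 + 64 + 2 + 1, so 2346^323 ≡ 1082·608·2630·2346 ≡ 2077 (mod 2923)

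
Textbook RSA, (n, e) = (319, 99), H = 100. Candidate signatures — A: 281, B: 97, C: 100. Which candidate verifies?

C

Candidate A: Squares mod 319: 281^1≡281, 281^2≡168, 281^4≡152, 281^8≡136, 281^16≡313, 281^32≡36, 281^64≡20; 99 = 64 + 32 + 2 + 1, so 281^99 ≡ 20·36·168·281 ≡ 310 (mod 319)
Candidate B: Squares mod 319: 97^1≡97, 97^2≡158, 97^4≡82, 97^8≡25, 97^16≡306, 97^32≡169, 97^64≡170; 99 = 64 + 32 + 2 + 1, so 97^99 ≡ 170·169·158·97 ≡ 280 (mod 319)
Candidate C: Squares mod 319: 100^1≡100, 100^2≡111, 100^4≡199, 100^8≡45, 100^16≡111, 100^32≡199, 100^64≡45; 99 = 64 + 32 + 2 + 1, so 100^99 ≡ 45·199·111·100 ≡ 100 (mod 319)
  → matches H = 100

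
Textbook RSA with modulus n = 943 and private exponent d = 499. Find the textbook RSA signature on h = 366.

260

h^2 ≡ 366^2 = 133956 ≡ 50
h^4 ≡ 50^2 = 2500 ≡ 614
h^8 ≡ 614^2 = 376996 ≡ 739
h^16 ≡ 739^2 = 546121 ≡ 124
h^32 ≡ 124^2 = 15376 ≡ 288
h^64 ≡ 288^2 = 82944 ≡ 903
h^128 ≡ 903^2 = 815409 ≡ 657
h^256 ≡ 657^2 = 431649 ≡ 698
499 = 256 + 128 + 64 + 32 + 16 + 2 + 1, so h^499 ≡ 698·657·903·288·124·50·366 ≡ 260 (mod 943)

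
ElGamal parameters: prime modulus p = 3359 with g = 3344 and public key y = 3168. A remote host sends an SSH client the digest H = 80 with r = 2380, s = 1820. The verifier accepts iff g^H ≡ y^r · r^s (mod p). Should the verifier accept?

accept

Left side g^H mod p:
3344^2 = 11182336 ≡ 225
3344^4 ≡ 225^2 = 50625 ≡ 240
3344^8 ≡ 240^2 = 57600 ≡ 497
3344^16 ≡ 497^2 = 247009 ≡ 1802
3344^32 ≡ 1802^2 = 3247204 ≡ 2410
3344^64 ≡ 2410^2 = 5808100 ≡ 389
80 = 64 + 16, so 3344^80 ≡ 389·1802 ≡ 2306 (mod 3359)
Right side y^r · r^s mod p:
3168^2 = 10036224 ≡ 2891
3168^4 ≡ 2891^2 = 8357881 ≡ 689
3168^8 ≡ 689^2 = 474721 ≡ 1102
3168^16 ≡ 1102^2 = 1214404 ≡ 1805
3168^32 ≡ 1805^2 = 3258025 ≡ 3154
3168^64 ≡ 3154^2 = 9947716 ≡ 1717
3168^128 ≡ 1717^2 = 2948089 ≡ 2246
3168^256 ≡ 2246^2 = 5044516 ≡ 2657
3168^512 ≡ 2657^2 = 7059649 ≡ 2390
3168^1024 ≡ 2390^2 = 5712100 ≡ 1800
3168^2048 ≡ 1800^2 = 3240000 ≡ 1924
2380 = 2048 + 256 + 64 + 8 + 4, so 3168^2380 ≡ 1924·2657·1717·1102·689 ≡ 1629 (mod 3359)
2380^2 = 5664400 ≡ 1126
2380^4 ≡ 1126^2 = 1267876 ≡ 1533
2380^8 ≡ 1533^2 = 2350089 ≡ 2148
2380^16 ≡ 2148^2 = 4613904 ≡ 1997
2380^32 ≡ 1997^2 = 3988009 ≡ 876
2380^64 ≡ 876^2 = 767376 ≡ 1524
2380^128 ≡ 1524^2 = 2322576 ≡ 1507
2380^256 ≡ 1507^2 = 2271049 ≡ 365
2380^512 ≡ 365^2 = 133225 ≡ 2224
2380^1024 ≡ 2224^2 = 4946176 ≡ 1728
1820 = 1024 + 512 + 256 + 16 + 8 + 4, so 2380^1820 ≡ 1728·2224·365·1997·2148·1533 ≡ 686 (mod 3359)
1629·686 = 1117494 ≡ 2306 (mod 3359)
2306 ≡ 2306 (mod 3359), so the signature is genuine.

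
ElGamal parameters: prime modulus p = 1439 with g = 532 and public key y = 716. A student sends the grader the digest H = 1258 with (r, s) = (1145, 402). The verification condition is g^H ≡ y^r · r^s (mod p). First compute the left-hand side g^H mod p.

638

532^2 = 283024 ≡ 980
532^4 ≡ 980^2 = 960400 ≡ 587
532^8 ≡ 587^2 = 344569 ≡ 648
532^16 ≡ 648^2 = 419904 ≡ 1155
532^32 ≡ 1155^2 = 1334025 ≡ 72
532^64 ≡ 72^2 = 5184 ≡ 867
532^128 ≡ 867^2 = 751689 ≡ 531
532^256 ≡ 531^2 = 281961 ≡ 1356
532^512 ≡ 1356^2 = 1838736 ≡ 1133
532^1024 ≡ 1133^2 = 1283689 ≡ 101
1258 = 1024 + 128 + 64 + 32 + 8 + 2, so 532^1258 ≡ 101·531·867·72·648·980 ≡ 638 (mod 1439)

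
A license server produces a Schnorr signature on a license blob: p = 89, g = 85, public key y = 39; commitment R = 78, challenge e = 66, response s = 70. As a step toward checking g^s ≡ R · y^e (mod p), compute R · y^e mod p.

39^2 = 1521 ≡ 8
39^4 ≡ 8^2 = 64
39^8 ≡ 64^2 = 4096 ≡ 2
39^16 ≡ 2^2 = 4
39^32 ≡ 4^2 = 16
39^64 ≡ 16^2 = 256 ≡ 78
66 = 64 + 2, so 39^66 ≡ 78·8 ≡ 1 (mod 89)
R · y^e ≡ 78·1 = 78 ≡ 78 (mod 89)

78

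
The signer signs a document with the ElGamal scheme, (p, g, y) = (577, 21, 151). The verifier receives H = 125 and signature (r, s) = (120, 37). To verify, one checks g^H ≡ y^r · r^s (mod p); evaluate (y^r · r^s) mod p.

310

Squares mod 577: 151^1≡151, 151^2≡298, 151^4≡523, 151^8≡31, 151^16≡384, 151^32≡321, 151^64≡335
120 = 64 + 32 + 16 + 8, so 151^120 ≡ 335·321·384·31 ≡ 214 (mod 577)
Squares mod 577: 120^1≡120, 120^2≡552, 120^4≡48, 120^8≡573, 120^16≡16, 120^32≡256
37 = 32 + 4 + 1, so 120^37 ≡ 256·48·120 ≡ 325 (mod 577)
y^r · r^s ≡ 214·325 = 69550 ≡ 310 (mod 577)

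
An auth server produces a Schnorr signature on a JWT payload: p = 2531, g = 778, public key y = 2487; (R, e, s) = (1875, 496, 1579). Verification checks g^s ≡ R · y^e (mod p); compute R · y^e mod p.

172

2487^496 mod 2531 = 1435
R · y^e ≡ 1875·1435 = 2690625 ≡ 172 (mod 2531)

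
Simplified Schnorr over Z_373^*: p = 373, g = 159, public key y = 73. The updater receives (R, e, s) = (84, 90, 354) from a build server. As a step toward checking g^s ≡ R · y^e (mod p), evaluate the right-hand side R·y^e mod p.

64

73^2 = 5329 ≡ 107
73^4 ≡ 107^2 = 11449 ≡ 259
73^8 ≡ 259^2 = 67081 ≡ 314
73^16 ≡ 314^2 = 98596 ≡ 124
73^32 ≡ 124^2 = 15376 ≡ 83
73^64 ≡ 83^2 = 6889 ≡ 175
90 = 64 + 16 + 8 + 2, so 73^90 ≡ 175·124·314·107 ≡ 356 (mod 373)
R · y^e ≡ 84·356 = 29904 ≡ 64 (mod 373)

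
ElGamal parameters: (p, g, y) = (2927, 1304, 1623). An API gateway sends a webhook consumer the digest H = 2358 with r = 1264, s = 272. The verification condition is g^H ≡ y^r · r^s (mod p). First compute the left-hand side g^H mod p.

1496

1304^2358 mod 2927 = 1496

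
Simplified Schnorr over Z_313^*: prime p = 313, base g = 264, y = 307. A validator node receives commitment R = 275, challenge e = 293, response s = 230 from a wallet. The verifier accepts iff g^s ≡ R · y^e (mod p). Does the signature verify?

g^s mod p:
Squares mod 313: 264^1≡264, 264^2≡210, 264^4≡280, 264^8≡150, 264^16≡277, 264^32≡44, 264^64≡58, 264^128≡234
230 = 128 + 64 + 32 + 4 + 2, so 264^230 ≡ 234·58·44·280·210 ≡ 19 (mod 313)
R · y^e mod p:
Squares mod 313: 307^1≡307, 307^2≡36, 307^4≡44, 307^8≡58, 307^16≡234, 307^32≡294, 307^64≡48, 307^128≡113, 307^256≡249
293 = 256 + 32 + 4 + 1, so 307^293 ≡ 249·294·44·307 ≡ 114 (mod 313)
275·114 = 31350 ≡ 50 (mod 313)
19 ≠ 50; the check fails.

does not verify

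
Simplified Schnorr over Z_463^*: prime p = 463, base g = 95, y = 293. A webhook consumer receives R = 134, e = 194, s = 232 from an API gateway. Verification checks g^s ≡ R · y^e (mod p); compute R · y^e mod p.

95

293^2 = 85849 ≡ 194
293^4 ≡ 194^2 = 37636 ≡ 133
293^8 ≡ 133^2 = 17689 ≡ 95
293^16 ≡ 95^2 = 9025 ≡ 228
293^32 ≡ 228^2 = 51984 ≡ 128
293^64 ≡ 128^2 = 16384 ≡ 179
293^128 ≡ 179^2 = 32041 ≡ 94
194 = 128 + 64 + 2, so 293^194 ≡ 94·179·194 ≡ 94 (mod 463)
R · y^e ≡ 134·94 = 12596 ≡ 95 (mod 463)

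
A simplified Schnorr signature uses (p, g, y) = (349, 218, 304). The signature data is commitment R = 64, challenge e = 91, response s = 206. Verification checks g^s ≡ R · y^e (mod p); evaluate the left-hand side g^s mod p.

27

218^2 = 47524 ≡ 60
218^4 ≡ 60^2 = 3600 ≡ 110
218^8 ≡ 110^2 = 12100 ≡ 234
218^16 ≡ 234^2 = 54756 ≡ 312
218^32 ≡ 312^2 = 97344 ≡ 322
218^64 ≡ 322^2 = 103684 ≡ 31
218^128 ≡ 31^2 = 961 ≡ 263
206 = 128 + 64 + 8 + 4 + 2, so 218^206 ≡ 263·31·234·110·60 ≡ 27 (mod 349)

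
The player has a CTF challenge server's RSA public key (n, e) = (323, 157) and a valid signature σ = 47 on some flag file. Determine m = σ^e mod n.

Squares mod 323: σ^1≡47, σ^2≡271, σ^4≡120, σ^8≡188, σ^16≡137, σ^32≡35, σ^64≡256, σ^128≡290
157 = 128 + 16 + 8 + 4 + 1, so σ^157 ≡ 290·137·188·120·47 ≡ 234 (mod 323)

234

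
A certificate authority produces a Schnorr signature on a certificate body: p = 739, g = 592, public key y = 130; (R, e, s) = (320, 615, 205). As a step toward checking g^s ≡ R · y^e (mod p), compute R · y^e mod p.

Squares mod 739: 130^1≡130, 130^2≡642, 130^4≡541, 130^8≡37, 130^16≡630, 130^32≡57, 130^64≡293, 130^128≡125, 130^256≡106, 130^512≡151
615 = 512 + 64 + 32 + 4 + 2 + 1, so 130^615 ≡ 151·293·57·541·642·130 ≡ 1 (mod 739)
R · y^e ≡ 320·1 = 320 ≡ 320 (mod 739)

320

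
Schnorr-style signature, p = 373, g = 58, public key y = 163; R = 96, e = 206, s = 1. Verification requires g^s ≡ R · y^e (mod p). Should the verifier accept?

reject

g^s mod p:
58^1 mod 373 = 58
R · y^e mod p:
Squares mod 373: 163^1≡163, 163^2≡86, 163^4≡309, 163^8≡366, 163^16≡49, 163^32≡163, 163^64≡86, 163^128≡309
206 = 128 + 64 + 8 + 4 + 2, so 163^206 ≡ 309·86·366·309·86 ≡ 221 (mod 373)
96·221 = 21216 ≡ 328 (mod 373)
58 ≠ 328; the check fails.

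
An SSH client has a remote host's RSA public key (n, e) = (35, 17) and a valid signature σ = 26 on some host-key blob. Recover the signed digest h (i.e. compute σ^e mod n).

31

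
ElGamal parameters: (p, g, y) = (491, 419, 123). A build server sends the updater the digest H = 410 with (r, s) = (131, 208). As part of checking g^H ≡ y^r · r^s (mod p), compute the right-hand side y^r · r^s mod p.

123^2 = 15129 ≡ 399
123^4 ≡ 399^2 = 159201 ≡ 117
123^8 ≡ 117^2 = 13689 ≡ 432
123^16 ≡ 432^2 = 186624 ≡ 44
123^32 ≡ 44^2 = 1936 ≡ 463
123^64 ≡ 463^2 = 214369 ≡ 293
123^128 ≡ 293^2 = 85849 ≡ 415
131 = 128 + 2 + 1, so 123^131 ≡ 415·399·123 ≡ 275 (mod 491)
131^2 = 17161 ≡ 467
131^4 ≡ 467^2 = 218089 ≡ 85
131^8 ≡ 85^2 = 7225 ≡ 351
131^16 ≡ 351^2 = 123201 ≡ 451
131^32 ≡ 451^2 = 203401 ≡ 127
131^64 ≡ 127^2 = 16129 ≡ 417
131^128 ≡ 417^2 = 173889 ≡ 75
208 = 128 + 64 + 16, so 131^208 ≡ 75·417·451 ≡ 68 (mod 491)
y^r · r^s ≡ 275·68 = 18700 ≡ 42 (mod 491)

42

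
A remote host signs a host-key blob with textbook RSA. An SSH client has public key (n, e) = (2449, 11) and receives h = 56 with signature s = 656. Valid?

yes

s^2 ≡ 656^2 = 430336 ≡ 1761
s^4 ≡ 1761^2 = 3101121 ≡ 687
s^8 ≡ 687^2 = 471969 ≡ 1761
11 = 8 + 2 + 1, so s^11 ≡ 1761·1761·656 ≡ 56 (mod 2449)
s^11 mod 2449 = 56 matches h.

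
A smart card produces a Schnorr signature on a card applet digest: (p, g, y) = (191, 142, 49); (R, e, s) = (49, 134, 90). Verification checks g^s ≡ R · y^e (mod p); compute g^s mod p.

142^90 mod 191 = 1

1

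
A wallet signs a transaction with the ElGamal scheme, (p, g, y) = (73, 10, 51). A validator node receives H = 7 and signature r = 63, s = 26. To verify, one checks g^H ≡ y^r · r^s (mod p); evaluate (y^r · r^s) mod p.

22

51^2 = 2601 ≡ 46
51^4 ≡ 46^2 = 2116 ≡ 72
51^8 ≡ 72^2 = 5184 ≡ 1
51^16 ≡ 1^2 = 1
51^32 ≡ 1^2 = 1
63 = 32 + 16 + 8 + 4 + 2 + 1, so 51^63 ≡ 1·1·1·72·46·51 ≡ 63 (mod 73)
63^2 = 3969 ≡ 27
63^4 ≡ 27^2 = 729 ≡ 72
63^8 ≡ 72^2 = 5184 ≡ 1
63^16 ≡ 1^2 = 1
26 = 16 + 8 + 2, so 63^26 ≡ 1·1·27 ≡ 27 (mod 73)
y^r · r^s ≡ 63·27 = 1701 ≡ 22 (mod 73)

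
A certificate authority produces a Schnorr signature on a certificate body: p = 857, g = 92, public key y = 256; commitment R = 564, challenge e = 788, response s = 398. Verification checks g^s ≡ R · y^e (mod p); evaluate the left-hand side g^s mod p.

690

92^2 = 8464 ≡ 751
92^4 ≡ 751^2 = 564001 ≡ 95
92^8 ≡ 95^2 = 9025 ≡ 455
92^16 ≡ 455^2 = 207025 ≡ 488
92^32 ≡ 488^2 = 238144 ≡ 755
92^64 ≡ 755^2 = 570025 ≡ 120
92^128 ≡ 120^2 = 14400 ≡ 688
92^256 ≡ 688^2 = 473344 ≡ 280
398 = 256 + 128 + 8 + 4 + 2, so 92^398 ≡ 280·688·455·95·751 ≡ 690 (mod 857)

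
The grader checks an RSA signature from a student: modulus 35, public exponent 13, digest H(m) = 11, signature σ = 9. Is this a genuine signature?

forged

σ^2 ≡ 9^2 = 81 ≡ 11
σ^4 ≡ 11^2 = 121 ≡ 16
σ^8 ≡ 16^2 = 256 ≡ 11
13 = 8 + 4 + 1, so σ^13 ≡ 11·16·9 ≡ 9 (mod 35)
σ^13 mod 35 = 9, but H(m) = 11.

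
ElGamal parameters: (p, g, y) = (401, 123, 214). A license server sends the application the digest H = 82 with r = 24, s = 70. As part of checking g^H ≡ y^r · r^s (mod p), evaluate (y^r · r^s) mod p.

160

Squares mod 401: 214^1≡214, 214^2≡82, 214^4≡308, 214^8≡228, 214^16≡255
24 = 16 + 8, so 214^24 ≡ 255·228 ≡ 396 (mod 401)
Squares mod 401: 24^1≡24, 24^2≡175, 24^4≡149, 24^8≡146, 24^16≡63, 24^32≡360, 24^64≡77
70 = 64 + 4 + 2, so 24^70 ≡ 77·149·175 ≡ 369 (mod 401)
y^r · r^s ≡ 396·369 = 146124 ≡ 160 (mod 401)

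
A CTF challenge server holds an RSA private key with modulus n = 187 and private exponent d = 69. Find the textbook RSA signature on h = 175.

65

h^69 mod 187 = 65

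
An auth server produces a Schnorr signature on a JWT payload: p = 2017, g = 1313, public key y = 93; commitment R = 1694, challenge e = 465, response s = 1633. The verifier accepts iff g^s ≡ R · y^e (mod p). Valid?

g^s mod p:
1313^2 = 1723969 ≡ 1451
1313^4 ≡ 1451^2 = 2105401 ≡ 1670
1313^8 ≡ 1670^2 = 2788900 ≡ 1406
1313^16 ≡ 1406^2 = 1976836 ≡ 176
1313^32 ≡ 176^2 = 30976 ≡ 721
1313^64 ≡ 721^2 = 519841 ≡ 1472
1313^128 ≡ 1472^2 = 2166784 ≡ 526
1313^256 ≡ 526^2 = 276676 ≡ 347
1313^512 ≡ 347^2 = 120409 ≡ 1406
1313^1024 ≡ 1406^2 = 1976836 ≡ 176
1633 = 1024 + 512 + 64 + 32 + 1, so 1313^1633 ≡ 176·1406·1472·721·1313 ≡ 715 (mod 2017)
R · y^e mod p:
93^2 = 8649 ≡ 581
93^4 ≡ 581^2 = 337561 ≡ 722
93^8 ≡ 722^2 = 521284 ≡ 898
93^16 ≡ 898^2 = 806404 ≡ 1621
93^32 ≡ 1621^2 = 2627641 ≡ 1507
93^64 ≡ 1507^2 = 2271049 ≡ 1924
93^128 ≡ 1924^2 = 3701776 ≡ 581
93^256 ≡ 581^2 = 337561 ≡ 722
465 = 256 + 128 + 64 + 16 + 1, so 93^465 ≡ 722·581·1924·1621·93 ≡ 616 (mod 2017)
1694·616 = 1043504 ≡ 715 (mod 2017)
715 ≡ 715 (mod 2017); signature holds.

yes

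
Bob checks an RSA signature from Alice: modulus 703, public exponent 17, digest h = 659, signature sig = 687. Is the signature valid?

valid

sig^2 ≡ 687^2 = 471969 ≡ 256
sig^4 ≡ 256^2 = 65536 ≡ 157
sig^8 ≡ 157^2 = 24649 ≡ 44
sig^16 ≡ 44^2 = 1936 ≡ 530
17 = 16 + 1, so sig^17 ≡ 530·687 ≡ 659 (mod 703)
659 = h, so the signature checks out.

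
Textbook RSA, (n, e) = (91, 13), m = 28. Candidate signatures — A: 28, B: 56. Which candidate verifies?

Candidate A: 28^2 = 784 ≡ 56; 28^4 ≡ 56^2 = 3136 ≡ 42; 28^8 ≡ 42^2 = 1764 ≡ 35; 13 = 8 + 4 + 1, so 28^13 ≡ 35·42·28 ≡ 28 (mod 91)
  → matches m = 28
Candidate B: 56^2 = 3136 ≡ 42; 56^4 ≡ 42^2 = 1764 ≡ 35; 56^8 ≡ 35^2 = 1225 ≡ 42; 13 = 8 + 4 + 1, so 56^13 ≡ 42·35·56 ≡ 56 (mod 91)

A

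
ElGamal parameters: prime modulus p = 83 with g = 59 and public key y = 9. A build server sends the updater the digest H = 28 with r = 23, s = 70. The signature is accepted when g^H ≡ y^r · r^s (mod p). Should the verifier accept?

Left side g^H mod p:
59^2 = 3481 ≡ 78
59^4 ≡ 78^2 = 6084 ≡ 25
59^8 ≡ 25^2 = 625 ≡ 44
59^16 ≡ 44^2 = 1936 ≡ 27
28 = 16 + 8 + 4, so 59^28 ≡ 27·44·25 ≡ 69 (mod 83)
Right side y^r · r^s mod p:
9^2 = 81
9^4 ≡ 81^2 = 6561 ≡ 4
9^8 ≡ 4^2 = 16
9^16 ≡ 16^2 = 256 ≡ 7
23 = 16 + 4 + 2 + 1, so 9^23 ≡ 7·4·81·9 ≡ 77 (mod 83)
23^2 = 529 ≡ 31
23^4 ≡ 31^2 = 961 ≡ 48
23^8 ≡ 48^2 = 2304 ≡ 63
23^16 ≡ 63^2 = 3969 ≡ 68
23^32 ≡ 68^2 = 4624 ≡ 59
23^64 ≡ 59^2 = 3481 ≡ 78
70 = 64 + 4 + 2, so 23^70 ≡ 78·48·31 ≡ 30 (mod 83)
77·30 = 2310 ≡ 69 (mod 83)
69 ≡ 69 (mod 83), so the signature is genuine.

accept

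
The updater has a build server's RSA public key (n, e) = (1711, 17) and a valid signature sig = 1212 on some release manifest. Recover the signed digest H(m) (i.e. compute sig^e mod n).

Squares mod 1711: sig^1≡1212, sig^2≡906, sig^4≡1267, sig^8≡371, sig^16≡761
17 = 16 + 1, so sig^17 ≡ 761·1212 ≡ 103 (mod 1711)

103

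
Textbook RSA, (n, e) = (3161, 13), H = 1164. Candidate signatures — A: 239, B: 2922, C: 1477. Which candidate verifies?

Candidate A: Squares mod 3161: 239^1≡239, 239^2≡223, 239^4≡2314, 239^8≡3023; 13 = 8 + 4 + 1, so 239^13 ≡ 3023·2314·239 ≡ 1997 (mod 3161)
Candidate B: Squares mod 3161: 2922^1≡2922, 2922^2≡223, 2922^4≡2314, 2922^8≡3023; 13 = 8 + 4 + 1, so 2922^13 ≡ 3023·2314·2922 ≡ 1164 (mod 3161)
  → matches H = 1164
Candidate C: Squares mod 3161: 1477^1≡1477, 1477^2≡439, 1477^4≡3061, 1477^8≡517; 13 = 8 + 4 + 1, so 1477^13 ≡ 517·3061·1477 ≡ 2538 (mod 3161)

B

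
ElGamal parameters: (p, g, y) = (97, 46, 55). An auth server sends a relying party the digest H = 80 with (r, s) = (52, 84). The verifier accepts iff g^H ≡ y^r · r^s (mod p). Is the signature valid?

valid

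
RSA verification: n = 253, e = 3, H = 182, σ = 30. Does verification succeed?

Squares mod 253: σ^1≡30, σ^2≡141
3 = 2 + 1, so σ^3 ≡ 141·30 ≡ 182 (mod 253)
σ^3 mod 253 = 182 matches H.

passes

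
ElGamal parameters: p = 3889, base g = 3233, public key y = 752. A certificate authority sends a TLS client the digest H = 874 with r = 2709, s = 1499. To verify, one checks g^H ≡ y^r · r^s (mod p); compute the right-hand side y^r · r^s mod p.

18

Squares mod 3889: 752^1≡752, 752^2≡1599, 752^4≡1728, 752^8≡3121, 752^16≡2585, 752^32≡923, 752^64≡238, 752^128≡2198, 752^256≡1066, 752^512≡768, 752^1024≡2585, 752^2048≡923
2709 = 2048 + 512 + 128 + 16 + 4 + 1, so 752^2709 ≡ 923·768·2198·2585·1728·752 ≡ 1075 (mod 3889)
Squares mod 3889: 2709^1≡2709, 2709^2≡138, 2709^4≡3488, 2709^8≡1352, 2709^16≡74, 2709^32≡1587, 2709^64≡2386, 2709^128≡3389, 2709^256≡1104, 2709^512≡1559, 2709^1024≡3745
1499 = 1024 + 256 + 128 + 64 + 16 + 8 + 2 + 1, so 2709^1499 ≡ 3745·1104·3389·2386·74·1352·138·2709 ≡ 1675 (mod 3889)
y^r · r^s ≡ 1075·1675 = 1800625 ≡ 18 (mod 3889)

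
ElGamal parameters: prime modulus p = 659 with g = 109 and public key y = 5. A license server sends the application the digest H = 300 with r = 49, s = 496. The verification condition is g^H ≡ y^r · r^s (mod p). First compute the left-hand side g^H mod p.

109^2 = 11881 ≡ 19
109^4 ≡ 19^2 = 361
109^8 ≡ 361^2 = 130321 ≡ 498
109^16 ≡ 498^2 = 248004 ≡ 220
109^32 ≡ 220^2 = 48400 ≡ 293
109^64 ≡ 293^2 = 85849 ≡ 179
109^128 ≡ 179^2 = 32041 ≡ 409
109^256 ≡ 409^2 = 167281 ≡ 554
300 = 256 + 32 + 8 + 4, so 109^300 ≡ 554·293·498·361 ≡ 187 (mod 659)

187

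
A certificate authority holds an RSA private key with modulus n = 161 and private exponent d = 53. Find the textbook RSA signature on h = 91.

91

h^2 ≡ 91^2 = 8281 ≡ 70
h^4 ≡ 70^2 = 4900 ≡ 70
h^8 ≡ 70^2 = 4900 ≡ 70
h^16 ≡ 70^2 = 4900 ≡ 70
h^32 ≡ 70^2 = 4900 ≡ 70
53 = 32 + 16 + 4 + 1, so h^53 ≡ 70·70·70·91 ≡ 91 (mod 161)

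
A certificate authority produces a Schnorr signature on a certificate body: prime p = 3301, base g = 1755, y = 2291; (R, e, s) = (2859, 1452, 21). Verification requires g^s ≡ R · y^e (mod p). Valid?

yes

g^s mod p:
1755^2 = 3080025 ≡ 192
1755^4 ≡ 192^2 = 36864 ≡ 553
1755^8 ≡ 553^2 = 305809 ≡ 2117
1755^16 ≡ 2117^2 = 4481689 ≡ 2232
21 = 16 + 4 + 1, so 1755^21 ≡ 2232·553·1755 ≡ 658 (mod 3301)
R · y^e mod p:
2291^2 = 5248681 ≡ 91
2291^4 ≡ 91^2 = 8281 ≡ 1679
2291^8 ≡ 1679^2 = 2819041 ≡ 3288
2291^16 ≡ 3288^2 = 10810944 ≡ 169
2291^32 ≡ 169^2 = 28561 ≡ 2153
2291^64 ≡ 2153^2 = 4635409 ≡ 805
2291^128 ≡ 805^2 = 648025 ≡ 1029
2291^256 ≡ 1029^2 = 1058841 ≡ 2521
2291^512 ≡ 2521^2 = 6355441 ≡ 1016
2291^1024 ≡ 1016^2 = 1032256 ≡ 2344
1452 = 1024 + 256 + 128 + 32 + 8 + 4, so 2291^1452 ≡ 2344·2521·1029·2153·3288·1679 ≡ 1298 (mod 3301)
2859·1298 = 3710982 ≡ 658 (mod 3301)
658 ≡ 658 (mod 3301); signature holds.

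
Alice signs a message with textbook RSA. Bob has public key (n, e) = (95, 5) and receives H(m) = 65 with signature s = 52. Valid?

s^2 ≡ 52^2 = 2704 ≡ 44
s^4 ≡ 44^2 = 1936 ≡ 36
5 = 4 + 1, so s^5 ≡ 36·52 ≡ 67 (mod 95)
67 ≠ 65, so verification fails.

no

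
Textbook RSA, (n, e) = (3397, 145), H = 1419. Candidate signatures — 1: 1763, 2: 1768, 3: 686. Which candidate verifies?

Candidate 1: Squares mod 3397: 1763^1≡1763, 1763^2≡3311, 1763^4≡602, 1763^8≡2322, 1763^16≡645, 1763^32≡1591, 1763^64≡516, 1763^128≡1290; 145 = 128 + 16 + 1, so 1763^145 ≡ 1290·645·1763 ≡ 1419 (mod 3397)
  → matches H = 1419
Candidate 2: Squares mod 3397: 1768^1≡1768, 1768^2≡584, 1768^4≡1356, 1768^8≡959, 1768^16≡2491, 1768^32≡2159, 1768^64≡597, 1768^128≡3121; 145 = 128 + 16 + 1, so 1768^145 ≡ 3121·2491·1768 ≡ 3237 (mod 3397)
Candidate 3: Squares mod 3397: 686^1≡686, 686^2≡1810, 686^4≡1392, 686^8≡1374, 686^16≡2541, 686^32≡2381, 686^64≡2965, 686^128≡3186; 145 = 128 + 16 + 1, so 686^145 ≡ 3186·2541·686 ≡ 398 (mod 3397)

1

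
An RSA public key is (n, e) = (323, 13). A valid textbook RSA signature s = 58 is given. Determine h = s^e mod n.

210

Squares mod 323: s^1≡58, s^2≡134, s^4≡191, s^8≡305
13 = 8 + 4 + 1, so s^13 ≡ 305·191·58 ≡ 210 (mod 323)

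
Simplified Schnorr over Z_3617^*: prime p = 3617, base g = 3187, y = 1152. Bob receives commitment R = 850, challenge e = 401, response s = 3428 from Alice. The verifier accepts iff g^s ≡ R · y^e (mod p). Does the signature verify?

verifies

g^s mod p:
3187^2 = 10156969 ≡ 433
3187^4 ≡ 433^2 = 187489 ≡ 3022
3187^8 ≡ 3022^2 = 9132484 ≡ 3176
3187^16 ≡ 3176^2 = 10086976 ≡ 2780
3187^32 ≡ 2780^2 = 7728400 ≡ 2488
3187^64 ≡ 2488^2 = 6190144 ≡ 1457
3187^128 ≡ 1457^2 = 2122849 ≡ 3287
3187^256 ≡ 3287^2 = 10804369 ≡ 390
3187^512 ≡ 390^2 = 152100 ≡ 186
3187^1024 ≡ 186^2 = 34596 ≡ 2043
3187^2048 ≡ 2043^2 = 4173849 ≡ 3448
3428 = 2048 + 1024 + 256 + 64 + 32 + 4, so 3187^3428 ≡ 3448·2043·390·1457·2488·3022 ≡ 1626 (mod 3617)
R · y^e mod p:
1152^2 = 1327104 ≡ 3282
1152^4 ≡ 3282^2 = 10771524 ≡ 98
1152^8 ≡ 98^2 = 9604 ≡ 2370
1152^16 ≡ 2370^2 = 5616900 ≡ 3316
1152^32 ≡ 3316^2 = 10995856 ≡ 176
1152^64 ≡ 176^2 = 30976 ≡ 2040
1152^128 ≡ 2040^2 = 4161600 ≡ 2050
1152^256 ≡ 2050^2 = 4202500 ≡ 3163
401 = 256 + 128 + 16 + 1, so 1152^401 ≡ 3163·2050·3316·1152 ≡ 3287 (mod 3617)
850·3287 = 2793950 ≡ 1626 (mod 3617)
1626 ≡ 1626 (mod 3617); signature holds.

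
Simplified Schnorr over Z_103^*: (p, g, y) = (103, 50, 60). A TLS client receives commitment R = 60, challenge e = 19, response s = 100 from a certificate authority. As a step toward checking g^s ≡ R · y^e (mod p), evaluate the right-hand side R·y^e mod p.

92

60^19 mod 103 = 29
R · y^e ≡ 60·29 = 1740 ≡ 92 (mod 103)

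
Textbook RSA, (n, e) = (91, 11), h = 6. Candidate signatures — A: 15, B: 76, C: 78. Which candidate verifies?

B

Candidate A: Squares mod 91: 15^1≡15, 15^2≡43, 15^4≡29, 15^8≡22; 11 = 8 + 2 + 1, so 15^11 ≡ 22·43·15 ≡ 85 (mod 91)
Candidate B: Squares mod 91: 76^1≡76, 76^2≡43, 76^4≡29, 76^8≡22; 11 = 8 + 2 + 1, so 76^11 ≡ 22·43·76 ≡ 6 (mod 91)
  → matches h = 6
Candidate C: Squares mod 91: 78^1≡78, 78^2≡78, 78^4≡78, 78^8≡78; 11 = 8 + 2 + 1, so 78^11 ≡ 78·78·78 ≡ 78 (mod 91)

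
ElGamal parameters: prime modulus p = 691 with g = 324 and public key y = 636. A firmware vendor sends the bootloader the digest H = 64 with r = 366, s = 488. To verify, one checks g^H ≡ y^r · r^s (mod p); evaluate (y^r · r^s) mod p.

Squares mod 691: 636^1≡636, 636^2≡261, 636^4≡403, 636^8≡24, 636^16≡576, 636^32≡96, 636^64≡233, 636^128≡391, 636^256≡170
366 = 256 + 64 + 32 + 8 + 4 + 2, so 636^366 ≡ 170·233·96·24·403·261 ≡ 567 (mod 691)
Squares mod 691: 366^1≡366, 366^2≡593, 366^4≡621, 366^8≡63, 366^16≡514, 366^32≡234, 366^64≡167, 366^128≡249, 366^256≡502
488 = 256 + 128 + 64 + 32 + 8, so 366^488 ≡ 502·249·167·234·63 ≡ 395 (mod 691)
y^r · r^s ≡ 567·395 = 223965 ≡ 81 (mod 691)

81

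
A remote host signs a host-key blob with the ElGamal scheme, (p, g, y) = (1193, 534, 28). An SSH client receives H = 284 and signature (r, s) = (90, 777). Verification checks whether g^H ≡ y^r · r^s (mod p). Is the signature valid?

invalid

Left side g^H mod p:
534^2 = 285156 ≡ 29
534^4 ≡ 29^2 = 841
534^8 ≡ 841^2 = 707281 ≡ 1025
534^16 ≡ 1025^2 = 1050625 ≡ 785
534^32 ≡ 785^2 = 616225 ≡ 637
534^64 ≡ 637^2 = 405769 ≡ 149
534^128 ≡ 149^2 = 22201 ≡ 727
534^256 ≡ 727^2 = 528529 ≡ 30
284 = 256 + 16 + 8 + 4, so 534^284 ≡ 30·785·1025·841 ≡ 671 (mod 1193)
Right side y^r · r^s mod p:
28^2 = 784
28^4 ≡ 784^2 = 614656 ≡ 261
28^8 ≡ 261^2 = 68121 ≡ 120
28^16 ≡ 120^2 = 14400 ≡ 84
28^32 ≡ 84^2 = 7056 ≡ 1091
28^64 ≡ 1091^2 = 1190281 ≡ 860
90 = 64 + 16 + 8 + 2, so 28^90 ≡ 860·84·120·784 ≡ 729 (mod 1193)
90^2 = 8100 ≡ 942
90^4 ≡ 942^2 = 887364 ≡ 965
90^8 ≡ 965^2 = 931225 ≡ 685
90^16 ≡ 685^2 = 469225 ≡ 376
90^32 ≡ 376^2 = 141376 ≡ 602
90^64 ≡ 602^2 = 362404 ≡ 925
90^128 ≡ 925^2 = 855625 ≡ 244
90^256 ≡ 244^2 = 59536 ≡ 1079
90^512 ≡ 1079^2 = 1164241 ≡ 1066
777 = 512 + 256 + 8 + 1, so 90^777 ≡ 1066·1079·685·90 ≡ 697 (mod 1193)
729·697 = 508113 ≡ 1088 (mod 1193)
671 ≠ 1088, so verification fails.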